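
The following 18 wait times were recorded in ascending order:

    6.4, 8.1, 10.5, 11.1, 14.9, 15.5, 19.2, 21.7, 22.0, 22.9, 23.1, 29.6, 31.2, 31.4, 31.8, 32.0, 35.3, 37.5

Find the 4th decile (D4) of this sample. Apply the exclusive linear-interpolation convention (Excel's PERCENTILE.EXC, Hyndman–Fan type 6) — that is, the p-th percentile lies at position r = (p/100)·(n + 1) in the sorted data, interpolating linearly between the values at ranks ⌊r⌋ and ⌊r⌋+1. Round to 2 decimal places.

n = 18.
r = (40/100)·(18 + 1) = 7.6.
Rank 7 is 19.2 and rank 8 is 21.7.
Interpolate: 19.2 + 0.6·(21.7 − 19.2) = 19.2 + 0.6·2.5 = 20.7.

20.70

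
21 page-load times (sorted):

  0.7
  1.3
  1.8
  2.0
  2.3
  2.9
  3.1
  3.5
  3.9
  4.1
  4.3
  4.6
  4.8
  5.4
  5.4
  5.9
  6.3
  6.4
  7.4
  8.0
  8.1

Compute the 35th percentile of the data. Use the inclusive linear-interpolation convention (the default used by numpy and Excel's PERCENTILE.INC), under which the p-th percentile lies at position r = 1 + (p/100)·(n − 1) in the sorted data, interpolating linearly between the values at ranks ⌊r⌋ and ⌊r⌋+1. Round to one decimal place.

3.5

n = 21.
r = 1 + (35/100)·(21 − 1) = 1 + 7 = 8.
r is an integer, so P35 is the value at rank 8: 3.5.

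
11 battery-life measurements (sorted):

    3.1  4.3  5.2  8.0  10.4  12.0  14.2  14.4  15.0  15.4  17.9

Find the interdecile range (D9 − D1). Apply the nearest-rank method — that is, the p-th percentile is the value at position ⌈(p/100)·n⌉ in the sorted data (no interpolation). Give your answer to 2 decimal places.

n = 11.
P10: rank ⌈10/100·11⌉ = 2 → 4.3.
P90: rank ⌈90/100·11⌉ = 10 → 15.4.
Difference: 15.4 − 4.3 = 11.1.

11.10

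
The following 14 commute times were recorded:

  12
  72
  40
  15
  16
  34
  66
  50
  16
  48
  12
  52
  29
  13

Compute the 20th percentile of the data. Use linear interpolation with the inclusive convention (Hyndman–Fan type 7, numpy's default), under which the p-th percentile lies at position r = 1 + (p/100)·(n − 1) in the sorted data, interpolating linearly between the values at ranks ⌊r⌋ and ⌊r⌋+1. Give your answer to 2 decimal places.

Sorted: 12, 12, 13, 15, 16, 16, 29, 34, 40, 48, 50, 52, 66, 72.
n = 14.
r = 1 + (20/100)·(14 − 1) = 1 + 2.6 = 3.6.
Rank 3 is 13 and rank 4 is 15.
Interpolate: 13 + 0.6·(15 − 13) = 13 + 0.6·2 = 14.2.

14.20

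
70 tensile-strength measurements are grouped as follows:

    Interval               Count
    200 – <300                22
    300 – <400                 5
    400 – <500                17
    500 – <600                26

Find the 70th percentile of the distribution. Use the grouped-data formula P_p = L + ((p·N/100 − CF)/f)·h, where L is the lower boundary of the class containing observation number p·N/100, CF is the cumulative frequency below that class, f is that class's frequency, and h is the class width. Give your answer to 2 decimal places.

N = 70; target position k = 70/100 · 70 = 49.
Cumulative frequencies: 22, 27, 44, 70.
Observation 49 falls in the class 500 – <600.
L = 500, CF = 44, f = 26, h = 100.
P70 = 500 + ((49 − 44)/26)·100 = 500 + 19.2308 = 519.231.

519.23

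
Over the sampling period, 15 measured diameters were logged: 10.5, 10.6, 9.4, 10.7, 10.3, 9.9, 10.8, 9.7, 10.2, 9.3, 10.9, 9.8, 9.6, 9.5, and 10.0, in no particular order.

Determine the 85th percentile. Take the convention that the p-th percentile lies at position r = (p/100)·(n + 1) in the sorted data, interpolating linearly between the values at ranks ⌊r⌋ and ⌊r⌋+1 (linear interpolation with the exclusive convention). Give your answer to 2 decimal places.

Sorted: 9.3, 9.4, 9.5, 9.6, 9.7, 9.8, 9.9, 10.0, 10.2, 10.3, 10.5, 10.6, 10.7, 10.8, 10.9.
n = 15.
r = (85/100)·(15 + 1) = 13.6.
Rank 13 is 10.7 and rank 14 is 10.8.
Interpolate: 10.7 + 0.6·(10.8 − 10.7) = 10.7 + 0.6·0.1 = 10.76.

10.76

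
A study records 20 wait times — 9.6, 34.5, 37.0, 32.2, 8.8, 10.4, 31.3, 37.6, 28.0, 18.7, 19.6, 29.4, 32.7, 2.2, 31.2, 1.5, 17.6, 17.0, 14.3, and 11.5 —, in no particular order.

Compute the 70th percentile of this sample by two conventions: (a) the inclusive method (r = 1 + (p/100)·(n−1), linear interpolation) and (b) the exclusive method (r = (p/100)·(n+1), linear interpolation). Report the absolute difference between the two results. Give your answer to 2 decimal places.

Sorted: 1.5, 2.2, 8.8, 9.6, 10.4, 11.5, 14.3, 17.0, 17.6, 18.7, 19.6, 28.0, 29.4, 31.2, 31.3, 32.2, 32.7, 34.5, 37.0, 37.6.
n = 20.
(a) r = 14.3; between ranks 14 (31.2) and 15 (31.3): 31.23.
(b) r = 14.7; between ranks 14 (31.2) and 15 (31.3): 31.27.
|31.23 − 31.27| = 0.04.

0.04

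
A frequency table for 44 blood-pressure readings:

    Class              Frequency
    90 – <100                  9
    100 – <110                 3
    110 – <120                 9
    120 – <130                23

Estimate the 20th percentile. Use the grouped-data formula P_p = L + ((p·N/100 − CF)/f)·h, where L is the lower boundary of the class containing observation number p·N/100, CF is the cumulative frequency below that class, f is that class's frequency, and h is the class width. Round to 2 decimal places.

99.78

N = 44; target position k = 20/100 · 44 = 8.8.
Cumulative frequencies: 9, 12, 21, 44.
Observation 8.8 falls in the class 90 – <100.
L = 90, CF = 0, f = 9, h = 10.
P20 = 90 + ((8.8 − 0)/9)·10 = 90 + 9.77778 = 99.7778.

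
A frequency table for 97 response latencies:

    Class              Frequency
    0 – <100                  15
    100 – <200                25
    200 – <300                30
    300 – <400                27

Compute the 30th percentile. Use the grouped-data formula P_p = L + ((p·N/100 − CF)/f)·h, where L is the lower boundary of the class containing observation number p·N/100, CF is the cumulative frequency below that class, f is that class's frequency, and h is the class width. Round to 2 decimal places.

N = 97; target position k = 30/100 · 97 = 29.1.
Cumulative frequencies: 15, 40, 70, 97.
Observation 29.1 falls in the class 100 – <200.
L = 100, CF = 15, f = 25, h = 100.
P30 = 100 + ((29.1 − 15)/25)·100 = 100 + 56.4 = 156.4.

156.40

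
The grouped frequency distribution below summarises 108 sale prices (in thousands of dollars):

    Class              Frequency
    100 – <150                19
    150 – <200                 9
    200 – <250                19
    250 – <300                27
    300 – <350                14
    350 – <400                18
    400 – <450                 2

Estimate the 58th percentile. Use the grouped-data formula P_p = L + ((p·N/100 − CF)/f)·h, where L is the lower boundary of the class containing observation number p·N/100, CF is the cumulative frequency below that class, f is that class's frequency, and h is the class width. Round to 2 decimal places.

N = 108; target position k = 58/100 · 108 = 62.64.
Cumulative frequencies: 19, 28, 47, 74, 88, 106, 108.
Observation 62.64 falls in the class 250 – <300.
L = 250, CF = 47, f = 27, h = 50.
P58 = 250 + ((62.64 − 47)/27)·50 = 250 + 28.963 = 278.963.

278.96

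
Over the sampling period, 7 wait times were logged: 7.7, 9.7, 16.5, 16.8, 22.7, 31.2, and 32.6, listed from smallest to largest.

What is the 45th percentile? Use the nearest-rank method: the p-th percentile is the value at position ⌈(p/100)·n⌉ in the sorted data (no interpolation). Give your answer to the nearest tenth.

n = 7.
Position = ⌈45/100 · 7⌉ = ⌈3.15⌉ = 4.
The value at rank 4 is 16.8.

16.8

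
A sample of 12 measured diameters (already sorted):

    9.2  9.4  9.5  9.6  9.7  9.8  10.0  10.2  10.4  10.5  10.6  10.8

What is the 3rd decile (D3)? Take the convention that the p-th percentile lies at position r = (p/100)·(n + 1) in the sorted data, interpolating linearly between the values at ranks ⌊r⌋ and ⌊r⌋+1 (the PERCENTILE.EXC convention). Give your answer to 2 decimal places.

n = 12.
r = (30/100)·(12 + 1) = 3.9.
Rank 3 is 9.5 and rank 4 is 9.6.
Interpolate: 9.5 + 0.9·(9.6 − 9.5) = 9.5 + 0.9·0.1 = 9.59.

9.59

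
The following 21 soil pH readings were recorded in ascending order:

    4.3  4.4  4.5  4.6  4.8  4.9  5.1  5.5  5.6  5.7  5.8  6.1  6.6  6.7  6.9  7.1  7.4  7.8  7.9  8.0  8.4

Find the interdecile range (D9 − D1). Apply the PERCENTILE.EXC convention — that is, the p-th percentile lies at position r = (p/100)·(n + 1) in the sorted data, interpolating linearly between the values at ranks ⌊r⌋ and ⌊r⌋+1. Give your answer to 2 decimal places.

n = 21.
P10: r = 2.2; ranks 2–3 are 4.4, 4.5; interpolating gives 4.42.
P90: r = 19.8; ranks 19–20 are 7.9, 8.0; interpolating gives 7.98.
Difference: 7.98 − 4.42 = 3.56.

3.56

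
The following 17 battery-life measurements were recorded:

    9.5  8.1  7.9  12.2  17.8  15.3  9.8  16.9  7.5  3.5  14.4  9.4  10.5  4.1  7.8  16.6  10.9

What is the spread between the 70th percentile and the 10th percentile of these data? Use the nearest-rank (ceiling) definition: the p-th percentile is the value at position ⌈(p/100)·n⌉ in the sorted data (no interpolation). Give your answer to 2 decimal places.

Sorted: 3.5, 4.1, 7.5, 7.8, 7.9, 8.1, 9.4, 9.5, 9.8, 10.5, 10.9, 12.2, 14.4, 15.3, 16.6, 16.9, 17.8.
n = 17.
P10: rank ⌈10/100·17⌉ = 2 → 4.1.
P70: rank ⌈70/100·17⌉ = 12 → 12.2.
Difference: 12.2 − 4.1 = 8.1.

8.10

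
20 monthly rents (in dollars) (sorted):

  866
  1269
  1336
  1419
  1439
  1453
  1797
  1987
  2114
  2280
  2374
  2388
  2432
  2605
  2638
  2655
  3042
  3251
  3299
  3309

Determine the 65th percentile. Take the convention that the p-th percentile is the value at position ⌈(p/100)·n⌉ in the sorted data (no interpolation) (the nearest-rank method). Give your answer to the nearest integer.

2432

n = 20.
Position = ⌈65/100 · 20⌉ = ⌈13⌉ = 13.
The value at rank 13 is 2432.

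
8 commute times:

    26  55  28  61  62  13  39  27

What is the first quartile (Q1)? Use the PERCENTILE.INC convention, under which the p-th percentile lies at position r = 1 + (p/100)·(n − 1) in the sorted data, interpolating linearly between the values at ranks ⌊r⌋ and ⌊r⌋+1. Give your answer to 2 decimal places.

Sorted: 13, 26, 27, 28, 39, 55, 61, 62.
n = 8.
r = 1 + (25/100)·(8 − 1) = 1 + 1.75 = 2.75.
Rank 2 is 26 and rank 3 is 27.
Interpolate: 26 + 0.75·(27 − 26) = 26 + 0.75·1 = 26.75.

26.75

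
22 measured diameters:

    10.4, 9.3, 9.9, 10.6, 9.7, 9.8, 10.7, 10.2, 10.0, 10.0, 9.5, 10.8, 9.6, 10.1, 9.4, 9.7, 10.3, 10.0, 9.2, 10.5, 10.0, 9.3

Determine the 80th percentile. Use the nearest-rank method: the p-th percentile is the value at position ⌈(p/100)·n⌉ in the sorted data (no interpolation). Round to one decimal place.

10.4

Sorted: 9.2, 9.3, 9.3, 9.4, 9.5, 9.6, 9.7, 9.7, 9.8, 9.9, 10.0, 10.0, 10.0, 10.0, 10.1, 10.2, 10.3, 10.4, 10.5, 10.6, 10.7, 10.8.
n = 22.
Position = ⌈80/100 · 22⌉ = ⌈17.6⌉ = 18.
The value at rank 18 is 10.4.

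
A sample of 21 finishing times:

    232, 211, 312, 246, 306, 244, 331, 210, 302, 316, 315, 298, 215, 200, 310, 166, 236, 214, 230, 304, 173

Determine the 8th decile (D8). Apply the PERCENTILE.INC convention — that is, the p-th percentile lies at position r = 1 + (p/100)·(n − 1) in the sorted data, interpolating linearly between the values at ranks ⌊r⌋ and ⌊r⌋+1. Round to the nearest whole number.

310

Sorted: 166, 173, 200, 210, 211, 214, 215, 230, 232, 236, 244, 246, 298, 302, 304, 306, 310, 312, 315, 316, 331.
n = 21.
r = 1 + (80/100)·(21 − 1) = 1 + 16 = 17.
r is an integer, so P80 is the value at rank 17: 310.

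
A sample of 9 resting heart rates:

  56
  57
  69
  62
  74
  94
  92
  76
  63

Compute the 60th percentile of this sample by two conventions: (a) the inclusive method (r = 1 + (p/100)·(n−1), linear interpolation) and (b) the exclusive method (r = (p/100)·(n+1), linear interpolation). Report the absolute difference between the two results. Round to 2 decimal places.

Sorted: 56, 57, 62, 63, 69, 74, 76, 92, 94.
n = 9.
(a) r = 5.8; between ranks 5 (69) and 6 (74): 73.
(b) r = 6 → value at rank 6 = 74.
|73 − 74| = 1.

1.00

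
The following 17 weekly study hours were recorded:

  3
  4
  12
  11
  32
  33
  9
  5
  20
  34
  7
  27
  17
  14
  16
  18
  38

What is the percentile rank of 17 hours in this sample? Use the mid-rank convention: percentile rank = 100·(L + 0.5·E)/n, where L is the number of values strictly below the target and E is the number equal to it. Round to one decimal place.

55.9

Sorted: 3, 4, 5, 7, 9, 11, 12, 14, 16, 17, 18, 20, 27, 32, 33, 34, 38.
Count below 17: L = 9; count equal: E = 1; n = 17.
Percentile rank = 100·(9 + 0.5·1)/17 = 100·9.5/17 = 55.88.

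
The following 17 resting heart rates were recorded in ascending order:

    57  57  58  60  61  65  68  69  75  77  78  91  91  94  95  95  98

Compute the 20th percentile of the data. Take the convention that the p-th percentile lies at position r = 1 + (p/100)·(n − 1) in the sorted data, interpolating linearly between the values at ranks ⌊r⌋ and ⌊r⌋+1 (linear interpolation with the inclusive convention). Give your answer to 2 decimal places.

60.20

n = 17.
r = 1 + (20/100)·(17 − 1) = 1 + 3.2 = 4.2.
Rank 4 is 60 and rank 5 is 61.
Interpolate: 60 + 0.2·(61 − 60) = 60 + 0.2·1 = 60.2.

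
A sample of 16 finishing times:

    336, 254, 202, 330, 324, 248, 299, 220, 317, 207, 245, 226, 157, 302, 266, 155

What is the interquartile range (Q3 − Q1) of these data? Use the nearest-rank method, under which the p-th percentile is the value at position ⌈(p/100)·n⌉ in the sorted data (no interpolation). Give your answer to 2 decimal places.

Sorted: 155, 157, 202, 207, 220, 226, 245, 248, 254, 266, 299, 302, 317, 324, 330, 336.
n = 16.
P25: rank ⌈25/100·16⌉ = 4 → 207.
P75: rank ⌈75/100·16⌉ = 12 → 302.
Difference: 302 − 207 = 95.

95.00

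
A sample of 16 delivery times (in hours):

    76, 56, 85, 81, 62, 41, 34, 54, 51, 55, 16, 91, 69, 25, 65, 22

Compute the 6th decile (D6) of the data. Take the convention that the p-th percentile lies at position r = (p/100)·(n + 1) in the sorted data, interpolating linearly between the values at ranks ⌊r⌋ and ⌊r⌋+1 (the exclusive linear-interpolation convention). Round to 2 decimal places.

Sorted: 16, 22, 25, 34, 41, 51, 54, 55, 56, 62, 65, 69, 76, 81, 85, 91.
n = 16.
r = (60/100)·(16 + 1) = 10.2.
Rank 10 is 62 and rank 11 is 65.
Interpolate: 62 + 0.2·(65 − 62) = 62 + 0.2·3 = 62.6.

62.60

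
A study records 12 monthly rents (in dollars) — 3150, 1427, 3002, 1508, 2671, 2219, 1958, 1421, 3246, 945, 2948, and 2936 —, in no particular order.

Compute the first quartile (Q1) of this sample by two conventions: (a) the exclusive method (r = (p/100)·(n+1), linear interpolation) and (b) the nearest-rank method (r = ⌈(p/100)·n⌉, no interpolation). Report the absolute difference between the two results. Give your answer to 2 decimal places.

20.25

Sorted: 945, 1421, 1427, 1508, 1958, 2219, 2671, 2936, 2948, 3002, 3150, 3246.
n = 12.
(a) r = 3.25; between ranks 3 (1427) and 4 (1508): 1447.25.
(b) the nearest-rank method: rank 3 → 1427.
|1447.25 − 1427| = 20.25.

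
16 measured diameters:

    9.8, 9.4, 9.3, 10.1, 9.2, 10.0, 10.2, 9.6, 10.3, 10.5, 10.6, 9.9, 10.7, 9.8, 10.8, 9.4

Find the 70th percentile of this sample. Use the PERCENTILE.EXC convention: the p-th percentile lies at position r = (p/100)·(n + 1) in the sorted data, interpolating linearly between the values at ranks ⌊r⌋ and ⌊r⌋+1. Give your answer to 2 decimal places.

Sorted: 9.2, 9.3, 9.4, 9.4, 9.6, 9.8, 9.8, 9.9, 10.0, 10.1, 10.2, 10.3, 10.5, 10.6, 10.7, 10.8.
n = 16.
r = (70/100)·(16 + 1) = 11.9.
Rank 11 is 10.2 and rank 12 is 10.3.
Interpolate: 10.2 + 0.9·(10.3 − 10.2) = 10.2 + 0.9·0.1 = 10.29.

10.29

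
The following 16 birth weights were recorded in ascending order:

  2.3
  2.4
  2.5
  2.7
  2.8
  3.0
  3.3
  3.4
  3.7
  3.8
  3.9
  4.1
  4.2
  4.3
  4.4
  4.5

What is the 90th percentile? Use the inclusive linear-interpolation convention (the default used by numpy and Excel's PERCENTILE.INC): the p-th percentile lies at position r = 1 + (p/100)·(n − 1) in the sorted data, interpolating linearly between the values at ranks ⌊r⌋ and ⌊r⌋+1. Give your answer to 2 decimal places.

4.35

n = 16.
r = 1 + (90/100)·(16 − 1) = 1 + 13.5 = 14.5.
Rank 14 is 4.3 and rank 15 is 4.4.
Interpolate: 4.3 + 0.5·(4.4 − 4.3) = 4.3 + 0.5·0.1 = 4.35.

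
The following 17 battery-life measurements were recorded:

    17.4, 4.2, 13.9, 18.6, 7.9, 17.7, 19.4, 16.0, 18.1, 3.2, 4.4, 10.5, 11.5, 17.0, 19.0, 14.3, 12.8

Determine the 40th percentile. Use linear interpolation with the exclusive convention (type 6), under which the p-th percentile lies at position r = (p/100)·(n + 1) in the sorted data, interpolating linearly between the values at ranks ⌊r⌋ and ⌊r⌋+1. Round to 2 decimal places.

13.02

Sorted: 3.2, 4.2, 4.4, 7.9, 10.5, 11.5, 12.8, 13.9, 14.3, 16.0, 17.0, 17.4, 17.7, 18.1, 18.6, 19.0, 19.4.
n = 17.
r = (40/100)·(17 + 1) = 7.2.
Rank 7 is 12.8 and rank 8 is 13.9.
Interpolate: 12.8 + 0.2·(13.9 − 12.8) = 12.8 + 0.2·1.1 = 13.02.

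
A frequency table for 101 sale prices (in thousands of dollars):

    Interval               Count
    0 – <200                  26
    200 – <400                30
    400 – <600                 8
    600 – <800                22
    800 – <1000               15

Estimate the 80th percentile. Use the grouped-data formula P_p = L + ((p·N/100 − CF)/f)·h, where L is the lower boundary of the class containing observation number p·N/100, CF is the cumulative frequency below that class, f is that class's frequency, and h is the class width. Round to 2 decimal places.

N = 101; target position k = 80/100 · 101 = 80.8.
Cumulative frequencies: 26, 56, 64, 86, 101.
Observation 80.8 falls in the class 600 – <800.
L = 600, CF = 64, f = 22, h = 200.
P80 = 600 + ((80.8 − 64)/22)·200 = 600 + 152.727 = 752.727.

752.73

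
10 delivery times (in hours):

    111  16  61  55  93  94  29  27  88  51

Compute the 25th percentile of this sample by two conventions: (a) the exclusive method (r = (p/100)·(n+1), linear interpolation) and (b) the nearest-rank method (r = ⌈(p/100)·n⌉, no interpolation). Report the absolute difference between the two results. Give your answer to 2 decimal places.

0.50

Sorted: 16, 27, 29, 51, 55, 61, 88, 93, 94, 111.
n = 10.
(a) r = 2.75; between ranks 2 (27) and 3 (29): 28.5.
(b) the nearest-rank method: rank 3 → 29.
|28.5 − 29| = 0.5.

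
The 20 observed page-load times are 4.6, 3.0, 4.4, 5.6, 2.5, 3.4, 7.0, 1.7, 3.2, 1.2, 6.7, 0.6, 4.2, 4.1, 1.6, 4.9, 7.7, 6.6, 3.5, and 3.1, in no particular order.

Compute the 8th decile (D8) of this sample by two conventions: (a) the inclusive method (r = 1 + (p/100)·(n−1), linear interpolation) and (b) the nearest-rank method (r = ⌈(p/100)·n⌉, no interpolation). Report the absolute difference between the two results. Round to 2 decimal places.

0.20

Sorted: 0.6, 1.2, 1.6, 1.7, 2.5, 3.0, 3.1, 3.2, 3.4, 3.5, 4.1, 4.2, 4.4, 4.6, 4.9, 5.6, 6.6, 6.7, 7.0, 7.7.
n = 20.
(a) r = 16.2; between ranks 16 (5.6) and 17 (6.6): 5.8.
(b) the nearest-rank method: rank 16 → 5.6.
|5.8 − 5.6| = 0.2.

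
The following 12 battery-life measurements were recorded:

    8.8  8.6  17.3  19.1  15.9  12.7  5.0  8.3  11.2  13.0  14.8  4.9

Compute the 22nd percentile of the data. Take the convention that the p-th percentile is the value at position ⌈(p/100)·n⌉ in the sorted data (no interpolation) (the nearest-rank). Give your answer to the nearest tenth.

Sorted: 4.9, 5.0, 8.3, 8.6, 8.8, 11.2, 12.7, 13.0, 14.8, 15.9, 17.3, 19.1.
n = 12.
Position = ⌈22/100 · 12⌉ = ⌈2.64⌉ = 3.
The value at rank 3 is 8.3.

8.3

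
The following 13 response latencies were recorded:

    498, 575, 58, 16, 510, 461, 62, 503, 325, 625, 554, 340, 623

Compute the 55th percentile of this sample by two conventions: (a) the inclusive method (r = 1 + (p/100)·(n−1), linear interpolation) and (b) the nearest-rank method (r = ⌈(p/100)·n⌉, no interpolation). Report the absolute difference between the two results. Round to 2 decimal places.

2.00

Sorted: 16, 58, 62, 325, 340, 461, 498, 503, 510, 554, 575, 623, 625.
n = 13.
(a) r = 7.6; between ranks 7 (498) and 8 (503): 501.
(b) the nearest-rank method: rank 8 → 503.
|501 − 503| = 2.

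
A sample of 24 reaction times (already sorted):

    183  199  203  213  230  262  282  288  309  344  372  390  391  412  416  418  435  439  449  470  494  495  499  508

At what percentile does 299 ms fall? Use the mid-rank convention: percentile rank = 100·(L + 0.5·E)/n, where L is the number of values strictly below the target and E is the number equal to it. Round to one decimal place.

33.3

Count below 299: L = 8; count equal: E = 0; n = 24.
Percentile rank = 100·(8 + 0.5·0)/24 = 100·8/24 = 33.33.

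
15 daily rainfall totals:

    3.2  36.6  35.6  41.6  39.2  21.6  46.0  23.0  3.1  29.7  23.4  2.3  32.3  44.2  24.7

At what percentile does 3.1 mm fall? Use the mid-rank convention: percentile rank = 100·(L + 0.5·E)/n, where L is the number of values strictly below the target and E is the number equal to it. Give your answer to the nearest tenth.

10.0

Sorted: 2.3, 3.1, 3.2, 21.6, 23.0, 23.4, 24.7, 29.7, 32.3, 35.6, 36.6, 39.2, 41.6, 44.2, 46.0.
Count below 3.1: L = 1; count equal: E = 1; n = 15.
Percentile rank = 100·(1 + 0.5·1)/15 = 100·1.5/15 = 10.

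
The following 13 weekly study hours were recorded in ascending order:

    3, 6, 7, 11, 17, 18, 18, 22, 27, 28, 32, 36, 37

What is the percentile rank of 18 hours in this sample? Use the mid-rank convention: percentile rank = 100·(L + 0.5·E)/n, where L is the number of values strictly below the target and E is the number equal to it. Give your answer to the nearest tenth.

Count below 18: L = 5; count equal: E = 2; n = 13.
Percentile rank = 100·(5 + 0.5·2)/13 = 100·6/13 = 46.15.

46.2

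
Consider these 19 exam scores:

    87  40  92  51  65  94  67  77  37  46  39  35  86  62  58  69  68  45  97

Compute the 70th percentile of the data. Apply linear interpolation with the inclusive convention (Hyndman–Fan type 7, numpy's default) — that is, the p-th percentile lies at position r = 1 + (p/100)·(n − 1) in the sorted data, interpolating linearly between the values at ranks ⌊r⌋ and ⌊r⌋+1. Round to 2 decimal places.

Sorted: 35, 37, 39, 40, 45, 46, 51, 58, 62, 65, 67, 68, 69, 77, 86, 87, 92, 94, 97.
n = 19.
r = 1 + (70/100)·(19 − 1) = 1 + 12.6 = 13.6.
Rank 13 is 69 and rank 14 is 77.
Interpolate: 69 + 0.6·(77 − 69) = 69 + 0.6·8 = 73.8.

73.80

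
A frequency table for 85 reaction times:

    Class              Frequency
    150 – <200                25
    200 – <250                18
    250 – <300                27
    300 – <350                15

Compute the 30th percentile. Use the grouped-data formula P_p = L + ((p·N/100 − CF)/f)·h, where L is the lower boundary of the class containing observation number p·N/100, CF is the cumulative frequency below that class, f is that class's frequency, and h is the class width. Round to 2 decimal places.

201.39

N = 85; target position k = 30/100 · 85 = 25.5.
Cumulative frequencies: 25, 43, 70, 85.
Observation 25.5 falls in the class 200 – <250.
L = 200, CF = 25, f = 18, h = 50.
P30 = 200 + ((25.5 − 25)/18)·50 = 200 + 1.38889 = 201.389.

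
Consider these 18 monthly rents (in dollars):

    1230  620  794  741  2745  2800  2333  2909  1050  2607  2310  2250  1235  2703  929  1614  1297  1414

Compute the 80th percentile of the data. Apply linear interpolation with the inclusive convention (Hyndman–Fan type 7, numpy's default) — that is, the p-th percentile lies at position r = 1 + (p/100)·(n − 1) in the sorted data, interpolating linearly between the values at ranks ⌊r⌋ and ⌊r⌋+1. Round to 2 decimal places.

Sorted: 620, 741, 794, 929, 1050, 1230, 1235, 1297, 1414, 1614, 2250, 2310, 2333, 2607, 2703, 2745, 2800, 2909.
n = 18.
r = 1 + (80/100)·(18 − 1) = 1 + 13.6 = 14.6.
Rank 14 is 2607 and rank 15 is 2703.
Interpolate: 2607 + 0.6·(2703 − 2607) = 2607 + 0.6·96 = 2664.6.

2664.60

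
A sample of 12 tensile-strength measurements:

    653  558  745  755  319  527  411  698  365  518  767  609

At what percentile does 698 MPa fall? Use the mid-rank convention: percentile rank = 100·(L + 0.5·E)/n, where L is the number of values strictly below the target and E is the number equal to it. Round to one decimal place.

70.8

Sorted: 319, 365, 411, 518, 527, 558, 609, 653, 698, 745, 755, 767.
Count below 698: L = 8; count equal: E = 1; n = 12.
Percentile rank = 100·(8 + 0.5·1)/12 = 100·8.5/12 = 70.83.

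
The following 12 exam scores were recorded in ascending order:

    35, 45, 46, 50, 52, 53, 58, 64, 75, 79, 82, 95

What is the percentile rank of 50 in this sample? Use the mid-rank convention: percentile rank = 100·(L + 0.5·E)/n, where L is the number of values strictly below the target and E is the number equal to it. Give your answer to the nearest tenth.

Count below 50: L = 3; count equal: E = 1; n = 12.
Percentile rank = 100·(3 + 0.5·1)/12 = 100·3.5/12 = 29.17.

29.2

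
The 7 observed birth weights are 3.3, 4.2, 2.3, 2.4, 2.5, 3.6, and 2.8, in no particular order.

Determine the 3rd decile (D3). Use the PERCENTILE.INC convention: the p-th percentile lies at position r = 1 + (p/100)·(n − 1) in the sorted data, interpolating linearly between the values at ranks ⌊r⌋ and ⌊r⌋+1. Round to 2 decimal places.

Sorted: 2.3, 2.4, 2.5, 2.8, 3.3, 3.6, 4.2.
n = 7.
r = 1 + (30/100)·(7 − 1) = 1 + 1.8 = 2.8.
Rank 2 is 2.4 and rank 3 is 2.5.
Interpolate: 2.4 + 0.8·(2.5 − 2.4) = 2.4 + 0.8·0.1 = 2.48.

2.48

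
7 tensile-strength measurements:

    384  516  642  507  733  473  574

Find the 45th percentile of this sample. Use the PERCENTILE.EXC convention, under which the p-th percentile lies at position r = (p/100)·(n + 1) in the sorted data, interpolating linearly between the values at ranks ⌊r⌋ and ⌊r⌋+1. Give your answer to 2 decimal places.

512.40

Sorted: 384, 473, 507, 516, 574, 642, 733.
n = 7.
r = (45/100)·(7 + 1) = 3.6.
Rank 3 is 507 and rank 4 is 516.
Interpolate: 507 + 0.6·(516 − 507) = 507 + 0.6·9 = 512.4.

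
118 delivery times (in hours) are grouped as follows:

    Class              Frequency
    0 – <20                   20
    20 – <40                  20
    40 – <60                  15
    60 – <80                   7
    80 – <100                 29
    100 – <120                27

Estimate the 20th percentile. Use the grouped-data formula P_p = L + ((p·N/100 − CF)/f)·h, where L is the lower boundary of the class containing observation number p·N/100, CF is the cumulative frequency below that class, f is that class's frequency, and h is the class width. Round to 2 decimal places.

23.60

N = 118; target position k = 20/100 · 118 = 23.6.
Cumulative frequencies: 20, 40, 55, 62, 91, 118.
Observation 23.6 falls in the class 20 – <40.
L = 20, CF = 20, f = 20, h = 20.
P20 = 20 + ((23.6 − 20)/20)·20 = 20 + 3.6 = 23.6.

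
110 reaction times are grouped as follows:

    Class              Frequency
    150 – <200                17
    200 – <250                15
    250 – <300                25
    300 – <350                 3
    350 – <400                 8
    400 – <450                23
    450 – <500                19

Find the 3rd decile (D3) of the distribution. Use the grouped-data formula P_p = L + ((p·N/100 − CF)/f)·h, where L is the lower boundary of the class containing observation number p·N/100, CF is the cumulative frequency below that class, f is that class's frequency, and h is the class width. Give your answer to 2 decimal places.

252.00

N = 110; target position k = 30/100 · 110 = 33.
Cumulative frequencies: 17, 32, 57, 60, 68, 91, 110.
Observation 33 falls in the class 250 – <300.
L = 250, CF = 32, f = 25, h = 50.
P30 = 250 + ((33 − 32)/25)·50 = 250 + 2 = 252.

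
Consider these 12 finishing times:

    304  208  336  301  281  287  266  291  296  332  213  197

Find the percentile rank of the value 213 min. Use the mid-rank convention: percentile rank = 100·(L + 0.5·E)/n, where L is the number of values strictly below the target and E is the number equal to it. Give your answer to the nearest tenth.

Sorted: 197, 208, 213, 266, 281, 287, 291, 296, 301, 304, 332, 336.
Count below 213: L = 2; count equal: E = 1; n = 12.
Percentile rank = 100·(2 + 0.5·1)/12 = 100·2.5/12 = 20.83.

20.8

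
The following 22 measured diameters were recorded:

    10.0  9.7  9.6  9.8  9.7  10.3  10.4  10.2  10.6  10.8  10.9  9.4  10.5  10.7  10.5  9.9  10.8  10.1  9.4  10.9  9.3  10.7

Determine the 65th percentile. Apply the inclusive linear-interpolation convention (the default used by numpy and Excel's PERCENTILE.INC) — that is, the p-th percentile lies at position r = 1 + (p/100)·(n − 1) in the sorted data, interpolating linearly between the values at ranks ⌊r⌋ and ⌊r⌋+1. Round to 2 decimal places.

Sorted: 9.3, 9.4, 9.4, 9.6, 9.7, 9.7, 9.8, 9.9, 10.0, 10.1, 10.2, 10.3, 10.4, 10.5, 10.5, 10.6, 10.7, 10.7, 10.8, 10.8, 10.9, 10.9.
n = 22.
r = 1 + (65/100)·(22 − 1) = 1 + 13.65 = 14.65.
Rank 14 is 10.5 and rank 15 is 10.5.
Interpolate: 10.5 + 0.65·(10.5 − 10.5) = 10.5 + 0.65·0 = 10.5.

10.50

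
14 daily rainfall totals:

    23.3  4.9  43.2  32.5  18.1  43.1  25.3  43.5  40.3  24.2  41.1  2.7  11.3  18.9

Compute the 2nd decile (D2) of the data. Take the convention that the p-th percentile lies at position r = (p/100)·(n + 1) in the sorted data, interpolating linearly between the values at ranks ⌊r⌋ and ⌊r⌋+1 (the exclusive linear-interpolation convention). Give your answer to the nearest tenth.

Sorted: 2.7, 4.9, 11.3, 18.1, 18.9, 23.3, 24.2, 25.3, 32.5, 40.3, 41.1, 43.1, 43.2, 43.5.
n = 14.
r = (20/100)·(14 + 1) = 3.
r is an integer, so P20 is the value at rank 3: 11.3.

11.3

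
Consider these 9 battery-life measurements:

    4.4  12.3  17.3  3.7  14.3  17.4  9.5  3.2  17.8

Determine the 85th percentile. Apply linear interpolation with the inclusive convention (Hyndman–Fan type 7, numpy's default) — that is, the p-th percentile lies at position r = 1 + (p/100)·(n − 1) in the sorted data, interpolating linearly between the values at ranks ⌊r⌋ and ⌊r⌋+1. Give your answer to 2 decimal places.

17.38

Sorted: 3.2, 3.7, 4.4, 9.5, 12.3, 14.3, 17.3, 17.4, 17.8.
n = 9.
r = 1 + (85/100)·(9 − 1) = 1 + 6.8 = 7.8.
Rank 7 is 17.3 and rank 8 is 17.4.
Interpolate: 17.3 + 0.8·(17.4 − 17.3) = 17.3 + 0.8·0.1 = 17.38.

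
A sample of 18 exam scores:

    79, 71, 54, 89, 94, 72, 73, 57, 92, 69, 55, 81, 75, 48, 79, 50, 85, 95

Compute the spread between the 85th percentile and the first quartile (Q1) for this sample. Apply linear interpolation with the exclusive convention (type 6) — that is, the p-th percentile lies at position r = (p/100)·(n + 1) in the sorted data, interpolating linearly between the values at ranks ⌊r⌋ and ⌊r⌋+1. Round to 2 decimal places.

Sorted: 48, 50, 54, 55, 57, 69, 71, 72, 73, 75, 79, 79, 81, 85, 89, 92, 94, 95.
n = 18.
P25: r = 4.75; ranks 4–5 are 55, 57; interpolating gives 56.5.
P85: r = 16.15; ranks 16–17 are 92, 94; interpolating gives 92.3.
Difference: 92.3 − 56.5 = 35.8.

35.80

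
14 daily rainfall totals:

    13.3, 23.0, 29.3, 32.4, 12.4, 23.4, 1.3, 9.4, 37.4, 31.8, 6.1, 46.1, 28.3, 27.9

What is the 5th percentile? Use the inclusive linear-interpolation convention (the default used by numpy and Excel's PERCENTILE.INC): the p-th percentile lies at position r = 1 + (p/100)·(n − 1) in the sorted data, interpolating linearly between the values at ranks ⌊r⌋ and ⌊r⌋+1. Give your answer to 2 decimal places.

4.42

Sorted: 1.3, 6.1, 9.4, 12.4, 13.3, 23.0, 23.4, 27.9, 28.3, 29.3, 31.8, 32.4, 37.4, 46.1.
n = 14.
r = 1 + (5/100)·(14 − 1) = 1 + 0.65 = 1.65.
Rank 1 is 1.3 and rank 2 is 6.1.
Interpolate: 1.3 + 0.65·(6.1 − 1.3) = 1.3 + 0.65·4.8 = 4.42.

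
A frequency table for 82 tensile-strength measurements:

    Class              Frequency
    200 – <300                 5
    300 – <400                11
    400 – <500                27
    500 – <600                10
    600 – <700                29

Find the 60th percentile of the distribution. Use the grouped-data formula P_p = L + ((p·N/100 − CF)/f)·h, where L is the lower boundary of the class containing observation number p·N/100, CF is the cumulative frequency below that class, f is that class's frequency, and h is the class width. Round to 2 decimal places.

562.00

N = 82; target position k = 60/100 · 82 = 49.2.
Cumulative frequencies: 5, 16, 43, 53, 82.
Observation 49.2 falls in the class 500 – <600.
L = 500, CF = 43, f = 10, h = 100.
P60 = 500 + ((49.2 − 43)/10)·100 = 500 + 62 = 562.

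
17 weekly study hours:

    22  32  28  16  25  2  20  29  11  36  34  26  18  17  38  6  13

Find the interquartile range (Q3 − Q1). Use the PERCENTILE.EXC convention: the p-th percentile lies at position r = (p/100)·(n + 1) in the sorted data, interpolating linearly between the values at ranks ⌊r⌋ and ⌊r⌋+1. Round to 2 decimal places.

Sorted: 2, 6, 11, 13, 16, 17, 18, 20, 22, 25, 26, 28, 29, 32, 34, 36, 38.
n = 17.
P25: r = 4.5; ranks 4–5 are 13, 16; interpolating gives 14.5.
P75: r = 13.5; ranks 13–14 are 29, 32; interpolating gives 30.5.
Difference: 30.5 − 14.5 = 16.

16.00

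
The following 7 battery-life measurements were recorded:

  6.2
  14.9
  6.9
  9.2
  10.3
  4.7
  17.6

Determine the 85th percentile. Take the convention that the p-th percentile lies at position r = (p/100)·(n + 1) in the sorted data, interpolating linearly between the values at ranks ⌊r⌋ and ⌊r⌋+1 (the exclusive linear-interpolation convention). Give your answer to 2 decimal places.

Sorted: 4.7, 6.2, 6.9, 9.2, 10.3, 14.9, 17.6.
n = 7.
r = (85/100)·(7 + 1) = 6.8.
Rank 6 is 14.9 and rank 7 is 17.6.
Interpolate: 14.9 + 0.8·(17.6 − 14.9) = 14.9 + 0.8·2.7 = 17.06.

17.06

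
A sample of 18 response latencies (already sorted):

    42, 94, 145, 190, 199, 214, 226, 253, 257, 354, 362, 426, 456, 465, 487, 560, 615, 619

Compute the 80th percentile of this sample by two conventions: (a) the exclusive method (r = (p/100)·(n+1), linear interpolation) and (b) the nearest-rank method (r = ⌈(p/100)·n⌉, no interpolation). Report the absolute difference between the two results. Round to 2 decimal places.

n = 18.
(a) r = 15.2; between ranks 15 (487) and 16 (560): 501.6.
(b) the nearest-rank method: rank 15 → 487.
|501.6 − 487| = 14.6.

14.60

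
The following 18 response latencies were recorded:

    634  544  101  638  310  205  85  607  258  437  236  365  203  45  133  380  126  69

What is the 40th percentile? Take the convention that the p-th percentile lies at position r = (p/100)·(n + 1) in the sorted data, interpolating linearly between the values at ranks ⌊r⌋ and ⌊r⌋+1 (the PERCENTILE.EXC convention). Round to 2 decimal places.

Sorted: 45, 69, 85, 101, 126, 133, 203, 205, 236, 258, 310, 365, 380, 437, 544, 607, 634, 638.
n = 18.
r = (40/100)·(18 + 1) = 7.6.
Rank 7 is 203 and rank 8 is 205.
Interpolate: 203 + 0.6·(205 − 203) = 203 + 0.6·2 = 204.2.

204.20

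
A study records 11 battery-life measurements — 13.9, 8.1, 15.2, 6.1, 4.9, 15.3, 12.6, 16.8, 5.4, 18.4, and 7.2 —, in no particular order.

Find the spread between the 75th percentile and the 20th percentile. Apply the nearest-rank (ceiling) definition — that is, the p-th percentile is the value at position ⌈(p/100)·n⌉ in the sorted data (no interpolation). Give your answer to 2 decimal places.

9.20

Sorted: 4.9, 5.4, 6.1, 7.2, 8.1, 12.6, 13.9, 15.2, 15.3, 16.8, 18.4.
n = 11.
P20: rank ⌈20/100·11⌉ = 3 → 6.1.
P75: rank ⌈75/100·11⌉ = 9 → 15.3.
Difference: 15.3 − 6.1 = 9.2.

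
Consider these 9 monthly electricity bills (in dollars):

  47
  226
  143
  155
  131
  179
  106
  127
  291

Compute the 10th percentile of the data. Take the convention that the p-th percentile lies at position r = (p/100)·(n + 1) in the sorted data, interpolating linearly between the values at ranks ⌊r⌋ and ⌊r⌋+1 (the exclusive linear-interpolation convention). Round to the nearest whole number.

47

Sorted: 47, 106, 127, 131, 143, 155, 179, 226, 291.
n = 9.
r = (10/100)·(9 + 1) = 1.
r is an integer, so P10 is the value at rank 1: 47.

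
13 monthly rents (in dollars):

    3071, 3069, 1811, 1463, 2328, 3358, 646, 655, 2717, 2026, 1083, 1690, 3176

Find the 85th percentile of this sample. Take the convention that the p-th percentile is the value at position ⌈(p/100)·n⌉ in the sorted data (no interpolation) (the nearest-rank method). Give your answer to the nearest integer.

3176

Sorted: 646, 655, 1083, 1463, 1690, 1811, 2026, 2328, 2717, 3069, 3071, 3176, 3358.
n = 13.
Position = ⌈85/100 · 13⌉ = ⌈11.05⌉ = 12.
The value at rank 12 is 3176.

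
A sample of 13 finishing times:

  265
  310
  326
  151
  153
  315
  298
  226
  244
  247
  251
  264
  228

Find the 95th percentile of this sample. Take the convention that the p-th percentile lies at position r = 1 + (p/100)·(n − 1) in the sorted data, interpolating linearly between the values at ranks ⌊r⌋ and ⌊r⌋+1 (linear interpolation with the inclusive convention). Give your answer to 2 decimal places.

Sorted: 151, 153, 226, 228, 244, 247, 251, 264, 265, 298, 310, 315, 326.
n = 13.
r = 1 + (95/100)·(13 − 1) = 1 + 11.4 = 12.4.
Rank 12 is 315 and rank 13 is 326.
Interpolate: 315 + 0.4·(326 − 315) = 315 + 0.4·11 = 319.4.

319.40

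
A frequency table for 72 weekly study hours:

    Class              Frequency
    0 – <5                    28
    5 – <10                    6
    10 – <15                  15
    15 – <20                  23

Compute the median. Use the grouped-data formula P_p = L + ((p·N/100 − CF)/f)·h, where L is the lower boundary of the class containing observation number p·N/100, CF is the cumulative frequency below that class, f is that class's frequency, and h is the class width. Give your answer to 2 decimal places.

10.67

N = 72; target position k = 50/100 · 72 = 36.
Cumulative frequencies: 28, 34, 49, 72.
Observation 36 falls in the class 10 – <15.
L = 10, CF = 34, f = 15, h = 5.
P50 = 10 + ((36 − 34)/15)·5 = 10 + 0.666667 = 10.6667.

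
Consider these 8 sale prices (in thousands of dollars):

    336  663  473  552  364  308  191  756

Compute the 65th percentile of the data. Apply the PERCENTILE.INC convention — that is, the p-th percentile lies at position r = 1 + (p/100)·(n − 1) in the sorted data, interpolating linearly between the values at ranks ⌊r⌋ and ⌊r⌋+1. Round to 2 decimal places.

Sorted: 191, 308, 336, 364, 473, 552, 663, 756.
n = 8.
r = 1 + (65/100)·(8 − 1) = 1 + 4.55 = 5.55.
Rank 5 is 473 and rank 6 is 552.
Interpolate: 473 + 0.55·(552 − 473) = 473 + 0.55·79 = 516.45.

516.45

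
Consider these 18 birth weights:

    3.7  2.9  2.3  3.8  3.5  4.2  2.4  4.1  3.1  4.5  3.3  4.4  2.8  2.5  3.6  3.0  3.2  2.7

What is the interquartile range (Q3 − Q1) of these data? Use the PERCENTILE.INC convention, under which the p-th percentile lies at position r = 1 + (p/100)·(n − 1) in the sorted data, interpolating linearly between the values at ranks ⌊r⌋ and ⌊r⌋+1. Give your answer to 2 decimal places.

Sorted: 2.3, 2.4, 2.5, 2.7, 2.8, 2.9, 3.0, 3.1, 3.2, 3.3, 3.5, 3.6, 3.7, 3.8, 4.1, 4.2, 4.4, 4.5.
n = 18.
P25: r = 5.25; ranks 5–6 are 2.8, 2.9; interpolating gives 2.825.
P75: r = 13.75; ranks 13–14 are 3.7, 3.8; interpolating gives 3.775.
Difference: 3.775 − 2.825 = 0.95.

0.95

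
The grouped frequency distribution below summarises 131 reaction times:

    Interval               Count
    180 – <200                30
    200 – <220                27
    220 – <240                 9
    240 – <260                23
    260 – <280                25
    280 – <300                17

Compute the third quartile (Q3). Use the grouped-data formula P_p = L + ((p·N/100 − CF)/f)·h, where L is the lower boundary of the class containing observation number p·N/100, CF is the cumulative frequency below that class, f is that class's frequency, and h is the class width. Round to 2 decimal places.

267.40

N = 131; target position k = 75/100 · 131 = 98.25.
Cumulative frequencies: 30, 57, 66, 89, 114, 131.
Observation 98.25 falls in the class 260 – <280.
L = 260, CF = 89, f = 25, h = 20.
P75 = 260 + ((98.25 − 89)/25)·20 = 260 + 7.4 = 267.4.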